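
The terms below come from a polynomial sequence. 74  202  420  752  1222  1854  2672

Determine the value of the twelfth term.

128, 218, 332, 470, 632, 818
90, 114, 138, 162, 186
24, 24, 24, 24
Third differences constant at 24.
186 + 24 = 210;  818 + 210 = 1028;  2672 + 1028 = 3700
210 + 24 = 234;  1028 + 234 = 1262;  3700 + 1262 = 4962
234 + 24 = 258;  1262 + 258 = 1520;  4962 + 1520 = 6482
258 + 24 = 282;  1520 + 282 = 1802;  6482 + 1802 = 8284
282 + 24 = 306;  1802 + 306 = 2108;  8284 + 2108 = 10392

10392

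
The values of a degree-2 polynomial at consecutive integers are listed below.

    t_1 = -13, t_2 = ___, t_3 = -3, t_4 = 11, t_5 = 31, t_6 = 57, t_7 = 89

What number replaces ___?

Using the last 5 terms:
14, 20, 26, 32
6, 6, 6
Constant second difference = 6.
Extend backward: 14 − 6 = 8;  -3 − 8 = -11

-11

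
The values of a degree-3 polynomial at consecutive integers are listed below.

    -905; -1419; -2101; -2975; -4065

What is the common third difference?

-24

Δ: -514, -682, -874, -1090
Δ²: -168, -192, -216
Δ³: -24, -24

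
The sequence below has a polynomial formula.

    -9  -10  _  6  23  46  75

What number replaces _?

Using the last 4 terms:
First differences: 17  23  29
Second differences: 6  6
Constant second difference = 6.
Extend backward: 17 − 6 = 11;  6 − 11 = -5

-5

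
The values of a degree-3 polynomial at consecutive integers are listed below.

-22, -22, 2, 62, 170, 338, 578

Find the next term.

902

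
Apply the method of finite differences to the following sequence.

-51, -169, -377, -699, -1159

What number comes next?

-1781

D1: -118 , -208 , -322 , -460
D2: -90 , -114 , -138
D3: -24 , -24
The third differences are constant (-24).
-138 − 24 = -162;  -460 − 162 = -622;  -1159 − 622 = -1781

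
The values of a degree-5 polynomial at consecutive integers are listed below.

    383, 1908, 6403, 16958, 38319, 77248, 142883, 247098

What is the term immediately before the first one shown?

34

Δ: 1525, 4495, 10555, 21361, 38929, 65635, 104215
Δ²: 2970, 6060, 10806, 17568, 26706, 38580
Δ³: 3090, 4746, 6762, 9138, 11874
Δ⁴: 1656, 2016, 2376, 2736
Δ⁵: 360, 360, 360
The fifth differences are constant at 360.
Work back: 1656 − 360 = 1296;  3090 − 1296 = 1794;  2970 − 1794 = 1176;  1525 − 1176 = 349;  383 − 349 = 34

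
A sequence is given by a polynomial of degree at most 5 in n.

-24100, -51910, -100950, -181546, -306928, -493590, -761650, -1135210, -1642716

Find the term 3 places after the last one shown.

D1: -27810 , -49040 , -80596 , -125382 , -186662 , -268060 , -373560 , -507506
D2: -21230 , -31556 , -44786 , -61280 , -81398 , -105500 , -133946
D3: -10326 , -13230 , -16494 , -20118 , -24102 , -28446
D4: -2904 , -3264 , -3624 , -3984 , -4344
D5: -360 , -360 , -360 , -360
Constant fifth difference = -360, so extend:
-4344 − 360 = -4704;  -28446 − 4704 = -33150;  -133946 − 33150 = -167096;  -507506 − 167096 = -674602;  -1642716 − 674602 = -2317318
-4704 − 360 = -5064;  -33150 − 5064 = -38214;  -167096 − 38214 = -205310;  -674602 − 205310 = -879912;  -2317318 − 879912 = -3197230
-5064 − 360 = -5424;  -38214 − 5424 = -43638;  -205310 − 43638 = -248948;  -879912 − 248948 = -1128860;  -3197230 − 1128860 = -4326090

-4326090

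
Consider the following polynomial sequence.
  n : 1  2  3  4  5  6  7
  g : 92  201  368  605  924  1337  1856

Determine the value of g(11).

5232

D1: 109 , 167 , 237 , 319 , 413 , 519
D2: 58 , 70 , 82 , 94 , 106
D3: 12 , 12 , 12 , 12
Third differences constant at 12.
106 + 12 = 118;  519 + 118 = 637;  1856 + 637 = 2493
118 + 12 = 130;  637 + 130 = 767;  2493 + 767 = 3260
130 + 12 = 142;  767 + 142 = 909;  3260 + 909 = 4169
142 + 12 = 154;  909 + 154 = 1063;  4169 + 1063 = 5232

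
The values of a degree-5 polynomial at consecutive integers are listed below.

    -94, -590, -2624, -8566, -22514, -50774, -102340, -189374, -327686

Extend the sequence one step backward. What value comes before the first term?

-14

First differences: -496  -2034  -5942  -13948  -28260  -51566  -87034  -138312
Second differences: -1538  -3908  -8006  -14312  -23306  -35468  -51278
Third differences: -2370  -4098  -6306  -8994  -12162  -15810
Fourth differences: -1728  -2208  -2688  -3168  -3648
Fifth differences: -480  -480  -480  -480
The fifth differences are constant at -480.
Work back: -1728 + 480 = -1248;  -2370 + 1248 = -1122;  -1538 + 1122 = -416;  -496 + 416 = -80;  -94 + 80 = -14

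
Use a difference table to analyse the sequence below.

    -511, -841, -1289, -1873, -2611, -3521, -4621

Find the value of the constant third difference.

Δ: -330, -448, -584, -738, -910, -1100
Δ²: -118, -136, -154, -172, -190
Δ³: -18, -18, -18, -18

-18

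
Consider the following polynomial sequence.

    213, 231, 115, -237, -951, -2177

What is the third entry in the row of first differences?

-352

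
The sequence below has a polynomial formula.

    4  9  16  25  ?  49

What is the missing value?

36

Using the first 4 terms:
D1: 5  7  9
D2: 2  2
Constant second difference = 2.
Extend forward: 9 + 2 = 11;  25 + 11 = 36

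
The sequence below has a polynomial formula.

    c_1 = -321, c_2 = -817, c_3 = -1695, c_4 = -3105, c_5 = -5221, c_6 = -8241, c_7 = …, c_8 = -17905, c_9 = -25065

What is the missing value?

Using the first 6 terms:
-496, -878, -1410, -2116, -3020
-382, -532, -706, -904
-150, -174, -198
-24, -24
Constant fourth difference = -24.
Extend forward: -198 − 24 = -222;  -904 − 222 = -1126;  -3020 − 1126 = -4146;  -8241 − 4146 = -12387

-12387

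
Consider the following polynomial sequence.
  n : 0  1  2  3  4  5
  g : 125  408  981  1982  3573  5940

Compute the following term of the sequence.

283  573  1001  1591  2367
290  428  590  776
138  162  186
24  24
Fourth differences constant at 24.
186 + 24 = 210;  776 + 210 = 986;  2367 + 986 = 3353;  5940 + 3353 = 9293

9293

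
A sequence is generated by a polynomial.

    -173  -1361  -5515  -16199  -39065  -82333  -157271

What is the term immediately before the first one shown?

5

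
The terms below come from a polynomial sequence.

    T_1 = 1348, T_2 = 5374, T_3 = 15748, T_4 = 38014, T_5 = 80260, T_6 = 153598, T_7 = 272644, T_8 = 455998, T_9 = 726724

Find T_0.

Δ: 4026, 10374, 22266, 42246, 73338, 119046, 183354, 270726
Δ²: 6348, 11892, 19980, 31092, 45708, 64308, 87372
Δ³: 5544, 8088, 11112, 14616, 18600, 23064
Δ⁴: 2544, 3024, 3504, 3984, 4464
Δ⁵: 480, 480, 480, 480
The fifth differences are constant at 480.
Work back: 2544 − 480 = 2064;  5544 − 2064 = 3480;  6348 − 3480 = 2868;  4026 − 2868 = 1158;  1348 − 1158 = 190

190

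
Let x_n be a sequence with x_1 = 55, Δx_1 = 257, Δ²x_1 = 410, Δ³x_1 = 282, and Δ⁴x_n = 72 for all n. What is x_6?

8620

Build the table forward from the leading diagonal:
Δ⁴: 72  72  72  72  72  72
Δ³: 282  354  426  498  570  642
Δ²: 410  692  1046  1472  1970  2540
Δ: 257  667  1359  2405  3877  5847
x: 55  312  979  2338  4743  8620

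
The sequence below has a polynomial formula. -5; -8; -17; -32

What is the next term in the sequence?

-3, -9, -15
-6, -6
The second differences are constant (-6).
-15 − 6 = -21;  -32 − 21 = -53

-53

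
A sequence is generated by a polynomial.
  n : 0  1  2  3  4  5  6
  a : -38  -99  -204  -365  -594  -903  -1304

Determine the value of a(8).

-2430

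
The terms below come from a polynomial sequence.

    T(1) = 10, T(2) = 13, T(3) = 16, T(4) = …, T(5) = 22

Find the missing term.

19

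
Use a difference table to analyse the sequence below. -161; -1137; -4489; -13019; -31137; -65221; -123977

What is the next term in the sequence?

Δ: -976 , -3352 , -8530 , -18118 , -34084 , -58756
Δ²: -2376 , -5178 , -9588 , -15966 , -24672
Δ³: -2802 , -4410 , -6378 , -8706
Δ⁴: -1608 , -1968 , -2328
Δ⁵: -360 , -360
Fifth differences constant at -360.
-2328 − 360 = -2688;  -8706 − 2688 = -11394;  -24672 − 11394 = -36066;  -58756 − 36066 = -94822;  -123977 − 94822 = -218799

-218799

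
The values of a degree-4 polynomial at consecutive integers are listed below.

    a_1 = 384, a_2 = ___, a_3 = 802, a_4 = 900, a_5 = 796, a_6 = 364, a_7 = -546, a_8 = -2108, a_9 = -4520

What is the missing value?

Using the last 7 terms:
98  -104  -432  -910  -1562  -2412
-202  -328  -478  -652  -850
-126  -150  -174  -198
-24  -24  -24
Constant fourth difference = -24.
Extend backward: -126 + 24 = -102;  -202 + 102 = -100;  98 + 100 = 198;  802 − 198 = 604

604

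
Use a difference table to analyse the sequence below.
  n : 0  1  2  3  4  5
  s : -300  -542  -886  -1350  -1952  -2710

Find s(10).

D1: -242, -344, -464, -602, -758
D2: -102, -120, -138, -156
D3: -18, -18, -18
Constant third difference = -18, so extend:
-156 − 18 = -174;  -758 − 174 = -932;  -2710 − 932 = -3642
-174 − 18 = -192;  -932 − 192 = -1124;  -3642 − 1124 = -4766
-192 − 18 = -210;  -1124 − 210 = -1334;  -4766 − 1334 = -6100
-210 − 18 = -228;  -1334 − 228 = -1562;  -6100 − 1562 = -7662
-228 − 18 = -246;  -1562 − 246 = -1808;  -7662 − 1808 = -9470

-9470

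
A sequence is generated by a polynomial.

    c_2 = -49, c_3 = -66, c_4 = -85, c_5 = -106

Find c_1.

-34

D1: -17  -19  -21
D2: -2  -2
The second differences are constant at -2.
Work back: -17 + 2 = -15;  -49 + 15 = -34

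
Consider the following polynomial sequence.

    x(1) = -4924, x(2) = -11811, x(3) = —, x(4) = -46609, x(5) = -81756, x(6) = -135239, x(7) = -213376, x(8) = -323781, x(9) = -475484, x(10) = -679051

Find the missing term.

Using the last 7 terms:
Δ: -35147  -53483  -78137  -110405  -151703  -203567
Δ²: -18336  -24654  -32268  -41298  -51864
Δ³: -6318  -7614  -9030  -10566
Δ⁴: -1296  -1416  -1536
Δ⁵: -120  -120
Constant fifth difference = -120.
Extend backward: -1296 + 120 = -1176;  -6318 + 1176 = -5142;  -18336 + 5142 = -13194;  -35147 + 13194 = -21953;  -46609 + 21953 = -24656

-24656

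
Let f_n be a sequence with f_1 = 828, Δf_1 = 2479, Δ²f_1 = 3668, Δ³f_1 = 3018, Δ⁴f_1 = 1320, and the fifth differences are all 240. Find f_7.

Build the table forward from the leading diagonal:
Δ⁵: 240, 240, 240, 240, 240, 240, 240
Δ⁴: 1320, 1560, 1800, 2040, 2280, 2520, 2760
Δ³: 3018, 4338, 5898, 7698, 9738, 12018, 14538
Δ²: 3668, 6686, 11024, 16922, 24620, 34358, 46376
Δ: 2479, 6147, 12833, 23857, 40779, 65399, 99757
f: 828, 3307, 9454, 22287, 46144, 86923, 152322

152322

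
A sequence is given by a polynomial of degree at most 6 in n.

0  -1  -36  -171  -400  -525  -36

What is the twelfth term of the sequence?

Δ: -1  -35  -135  -229  -125  489
Δ²: -34  -100  -94  104  614
Δ³: -66  6  198  510
Δ⁴: 72  192  312
Δ⁵: 120  120
Constant fifth difference = 120, so extend:
312 + 120 = 432;  510 + 432 = 942;  614 + 942 = 1556;  489 + 1556 = 2045;  -36 + 2045 = 2009
432 + 120 = 552;  942 + 552 = 1494;  1556 + 1494 = 3050;  2045 + 3050 = 5095;  2009 + 5095 = 7104
552 + 120 = 672;  1494 + 672 = 2166;  3050 + 2166 = 5216;  5095 + 5216 = 10311;  7104 + 10311 = 17415
672 + 120 = 792;  2166 + 792 = 2958;  5216 + 2958 = 8174;  10311 + 8174 = 18485;  17415 + 18485 = 35900
792 + 120 = 912;  2958 + 912 = 3870;  8174 + 3870 = 12044;  18485 + 12044 = 30529;  35900 + 30529 = 66429

66429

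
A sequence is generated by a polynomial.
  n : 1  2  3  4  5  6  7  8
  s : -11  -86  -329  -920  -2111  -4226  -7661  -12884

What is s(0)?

D1: -75  -243  -591  -1191  -2115  -3435  -5223
D2: -168  -348  -600  -924  -1320  -1788
D3: -180  -252  -324  -396  -468
D4: -72  -72  -72  -72
The fourth differences are constant at -72.
Work back: -180 + 72 = -108;  -168 + 108 = -60;  -75 + 60 = -15;  -11 + 15 = 4

4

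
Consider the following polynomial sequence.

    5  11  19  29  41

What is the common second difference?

First differences: 6, 8, 10, 12
Second differences: 2, 2, 2

2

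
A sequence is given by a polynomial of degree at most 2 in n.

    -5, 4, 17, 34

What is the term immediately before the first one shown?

-10

D1: 9  13  17
D2: 4  4
The second differences are constant at 4.
Work back: 9 − 4 = 5;  -5 − 5 = -10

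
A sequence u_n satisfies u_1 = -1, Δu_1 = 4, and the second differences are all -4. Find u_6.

Build the table forward from the leading diagonal:
D2: -4, -4, -4, -4, -4, -4
D1: 4, 0, -4, -8, -12, -16
u: -1, 3, 3, -1, -9, -21

-21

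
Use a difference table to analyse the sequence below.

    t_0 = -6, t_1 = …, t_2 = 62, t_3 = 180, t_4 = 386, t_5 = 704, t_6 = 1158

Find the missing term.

8

Using the last 5 terms:
Δ: 118, 206, 318, 454
Δ²: 88, 112, 136
Δ³: 24, 24
Constant third difference = 24.
Extend backward: 88 − 24 = 64;  118 − 64 = 54;  62 − 54 = 8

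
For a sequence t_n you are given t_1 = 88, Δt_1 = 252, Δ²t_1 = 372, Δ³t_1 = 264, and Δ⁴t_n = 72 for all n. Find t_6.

Build the table forward from the leading diagonal:
Fourth differences: 72, 72, 72, 72, 72, 72
Third differences: 264, 336, 408, 480, 552, 624
Second differences: 372, 636, 972, 1380, 1860, 2412
First differences: 252, 624, 1260, 2232, 3612, 5472
t: 88, 340, 964, 2224, 4456, 8068

8068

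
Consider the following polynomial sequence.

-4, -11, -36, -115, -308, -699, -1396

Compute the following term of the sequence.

D1: -7 , -25 , -79 , -193 , -391 , -697
D2: -18 , -54 , -114 , -198 , -306
D3: -36 , -60 , -84 , -108
D4: -24 , -24 , -24
Constant fourth difference = -24, so extend:
-108 − 24 = -132;  -306 − 132 = -438;  -697 − 438 = -1135;  -1396 − 1135 = -2531

-2531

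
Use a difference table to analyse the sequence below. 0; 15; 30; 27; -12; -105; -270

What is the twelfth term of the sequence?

15, 15, -3, -39, -93, -165
0, -18, -36, -54, -72
-18, -18, -18, -18
The third differences are constant (-18).
-72 − 18 = -90;  -165 − 90 = -255;  -270 − 255 = -525
-90 − 18 = -108;  -255 − 108 = -363;  -525 − 363 = -888
-108 − 18 = -126;  -363 − 126 = -489;  -888 − 489 = -1377
-126 − 18 = -144;  -489 − 144 = -633;  -1377 − 633 = -2010
-144 − 18 = -162;  -633 − 162 = -795;  -2010 − 795 = -2805

-2805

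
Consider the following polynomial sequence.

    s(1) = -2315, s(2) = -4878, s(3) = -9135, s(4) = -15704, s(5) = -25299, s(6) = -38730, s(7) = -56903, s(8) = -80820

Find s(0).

First differences: -2563  -4257  -6569  -9595  -13431  -18173  -23917
Second differences: -1694  -2312  -3026  -3836  -4742  -5744
Third differences: -618  -714  -810  -906  -1002
Fourth differences: -96  -96  -96  -96
The fourth differences are constant at -96.
Work back: -618 + 96 = -522;  -1694 + 522 = -1172;  -2563 + 1172 = -1391;  -2315 + 1391 = -924

-924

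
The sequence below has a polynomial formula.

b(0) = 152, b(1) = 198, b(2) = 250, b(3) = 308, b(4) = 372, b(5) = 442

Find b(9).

D1: 46  52  58  64  70
D2: 6  6  6  6
The second differences are constant (6).
70 + 6 = 76;  442 + 76 = 518
76 + 6 = 82;  518 + 82 = 600
82 + 6 = 88;  600 + 88 = 688
88 + 6 = 94;  688 + 94 = 782

782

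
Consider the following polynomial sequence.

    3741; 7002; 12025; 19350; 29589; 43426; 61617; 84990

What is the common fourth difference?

First differences: 3261, 5023, 7325, 10239, 13837, 18191, 23373
Second differences: 1762, 2302, 2914, 3598, 4354, 5182
Third differences: 540, 612, 684, 756, 828
Fourth differences: 72, 72, 72, 72

72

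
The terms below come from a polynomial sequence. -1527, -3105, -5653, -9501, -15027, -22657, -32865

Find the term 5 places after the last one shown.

First differences: -1578, -2548, -3848, -5526, -7630, -10208
Second differences: -970, -1300, -1678, -2104, -2578
Third differences: -330, -378, -426, -474
Fourth differences: -48, -48, -48
The fourth differences are constant (-48).
-474 − 48 = -522;  -2578 − 522 = -3100;  -10208 − 3100 = -13308;  -32865 − 13308 = -46173
-522 − 48 = -570;  -3100 − 570 = -3670;  -13308 − 3670 = -16978;  -46173 − 16978 = -63151
-570 − 48 = -618;  -3670 − 618 = -4288;  -16978 − 4288 = -21266;  -63151 − 21266 = -84417
-618 − 48 = -666;  -4288 − 666 = -4954;  -21266 − 4954 = -26220;  -84417 − 26220 = -110637
-666 − 48 = -714;  -4954 − 714 = -5668;  -26220 − 5668 = -31888;  -110637 − 31888 = -142525

-142525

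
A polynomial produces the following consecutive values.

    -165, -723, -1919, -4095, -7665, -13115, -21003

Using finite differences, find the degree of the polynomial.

First differences: -558, -1196, -2176, -3570, -5450, -7888
Second differences: -638, -980, -1394, -1880, -2438
Third differences: -342, -414, -486, -558
Fourth differences: -72, -72, -72
The fourth differences are constant, so the polynomial has degree 4.

4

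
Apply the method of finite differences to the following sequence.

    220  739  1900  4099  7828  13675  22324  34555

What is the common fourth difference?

96

First differences: 519, 1161, 2199, 3729, 5847, 8649, 12231
Second differences: 642, 1038, 1530, 2118, 2802, 3582
Third differences: 396, 492, 588, 684, 780
Fourth differences: 96, 96, 96, 96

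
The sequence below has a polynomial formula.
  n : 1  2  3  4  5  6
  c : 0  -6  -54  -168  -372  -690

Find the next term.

-1146

Δ: -6  -48  -114  -204  -318
Δ²: -42  -66  -90  -114
Δ³: -24  -24  -24
The third differences are constant (-24).
-114 − 24 = -138;  -318 − 138 = -456;  -690 − 456 = -1146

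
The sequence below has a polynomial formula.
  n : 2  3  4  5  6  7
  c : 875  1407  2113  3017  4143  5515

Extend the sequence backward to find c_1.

D1: 532  706  904  1126  1372
D2: 174  198  222  246
D3: 24  24  24
The third differences are constant at 24.
Work back: 174 − 24 = 150;  532 − 150 = 382;  875 − 382 = 493

493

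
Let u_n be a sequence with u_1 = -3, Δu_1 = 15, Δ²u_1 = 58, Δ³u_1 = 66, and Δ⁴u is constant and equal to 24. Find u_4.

282

Build the table forward from the leading diagonal:
Δ⁴: 24  24  24  24
Δ³: 66  90  114  138
Δ²: 58  124  214  328
Δ: 15  73  197  411
u: -3  12  85  282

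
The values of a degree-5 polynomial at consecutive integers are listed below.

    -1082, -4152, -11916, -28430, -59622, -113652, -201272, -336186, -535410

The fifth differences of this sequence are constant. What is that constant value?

-360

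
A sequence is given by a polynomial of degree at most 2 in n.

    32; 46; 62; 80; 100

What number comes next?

122

D1: 14, 16, 18, 20
D2: 2, 2, 2
The second differences are constant (2).
20 + 2 = 22;  100 + 22 = 122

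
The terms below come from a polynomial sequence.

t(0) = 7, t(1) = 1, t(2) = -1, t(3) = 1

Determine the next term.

First differences: -6, -2, 2
Second differences: 4, 4
The second differences are constant (4).
2 + 4 = 6;  1 + 6 = 7

7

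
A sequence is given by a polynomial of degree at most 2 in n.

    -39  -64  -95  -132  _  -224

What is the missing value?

Using the first 4 terms:
Δ: -25  -31  -37
Δ²: -6  -6
Constant second difference = -6.
Extend forward: -37 − 6 = -43;  -132 − 43 = -175

-175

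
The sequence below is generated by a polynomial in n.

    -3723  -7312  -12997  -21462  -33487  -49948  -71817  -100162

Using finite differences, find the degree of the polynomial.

First differences: -3589, -5685, -8465, -12025, -16461, -21869, -28345
Second differences: -2096, -2780, -3560, -4436, -5408, -6476
Third differences: -684, -780, -876, -972, -1068
Fourth differences: -96, -96, -96, -96
The fourth differences are constant, so the polynomial has degree 4.

4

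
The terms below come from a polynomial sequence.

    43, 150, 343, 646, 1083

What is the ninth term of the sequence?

4651

D1: 107, 193, 303, 437
D2: 86, 110, 134
D3: 24, 24
The third differences are constant (24).
134 + 24 = 158;  437 + 158 = 595;  1083 + 595 = 1678
158 + 24 = 182;  595 + 182 = 777;  1678 + 777 = 2455
182 + 24 = 206;  777 + 206 = 983;  2455 + 983 = 3438
206 + 24 = 230;  983 + 230 = 1213;  3438 + 1213 = 4651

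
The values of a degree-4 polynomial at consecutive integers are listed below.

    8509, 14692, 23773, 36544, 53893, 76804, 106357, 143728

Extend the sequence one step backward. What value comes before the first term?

First differences: 6183  9081  12771  17349  22911  29553  37371
Second differences: 2898  3690  4578  5562  6642  7818
Third differences: 792  888  984  1080  1176
Fourth differences: 96  96  96  96
The fourth differences are constant at 96.
Work back: 792 − 96 = 696;  2898 − 696 = 2202;  6183 − 2202 = 3981;  8509 − 3981 = 4528

4528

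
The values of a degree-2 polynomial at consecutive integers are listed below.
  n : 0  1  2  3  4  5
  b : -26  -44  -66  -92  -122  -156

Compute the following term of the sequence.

First differences: -18 , -22 , -26 , -30 , -34
Second differences: -4 , -4 , -4 , -4
The second differences are constant (-4).
-34 − 4 = -38;  -156 − 38 = -194

-194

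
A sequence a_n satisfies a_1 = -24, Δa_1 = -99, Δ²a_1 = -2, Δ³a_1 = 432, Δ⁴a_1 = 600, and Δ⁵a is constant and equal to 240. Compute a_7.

18432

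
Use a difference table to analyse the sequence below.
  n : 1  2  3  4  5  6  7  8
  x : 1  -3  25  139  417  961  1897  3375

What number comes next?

5569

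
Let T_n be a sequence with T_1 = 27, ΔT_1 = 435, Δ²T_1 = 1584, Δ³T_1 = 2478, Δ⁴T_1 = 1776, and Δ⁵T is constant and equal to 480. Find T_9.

Build the table forward from the leading diagonal:
D5: 480, 480, 480, 480, 480, 480, 480, 480, 480
D4: 1776, 2256, 2736, 3216, 3696, 4176, 4656, 5136, 5616
D3: 2478, 4254, 6510, 9246, 12462, 16158, 20334, 24990, 30126
D2: 1584, 4062, 8316, 14826, 24072, 36534, 52692, 73026, 98016
D1: 435, 2019, 6081, 14397, 29223, 53295, 89829, 142521, 215547
T: 27, 462, 2481, 8562, 22959, 52182, 105477, 195306, 337827

337827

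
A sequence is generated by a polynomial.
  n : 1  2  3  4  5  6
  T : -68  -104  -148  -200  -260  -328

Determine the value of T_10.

-680

Δ: -36  -44  -52  -60  -68
Δ²: -8  -8  -8  -8
The second differences are constant (-8).
-68 − 8 = -76;  -328 − 76 = -404
-76 − 8 = -84;  -404 − 84 = -488
-84 − 8 = -92;  -488 − 92 = -580
-92 − 8 = -100;  -580 − 100 = -680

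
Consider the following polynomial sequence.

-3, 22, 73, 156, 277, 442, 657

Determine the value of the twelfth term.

2692

Δ: 25  51  83  121  165  215
Δ²: 26  32  38  44  50
Δ³: 6  6  6  6
The third differences are constant (6).
50 + 6 = 56;  215 + 56 = 271;  657 + 271 = 928
56 + 6 = 62;  271 + 62 = 333;  928 + 333 = 1261
62 + 6 = 68;  333 + 68 = 401;  1261 + 401 = 1662
68 + 6 = 74;  401 + 74 = 475;  1662 + 475 = 2137
74 + 6 = 80;  475 + 80 = 555;  2137 + 555 = 2692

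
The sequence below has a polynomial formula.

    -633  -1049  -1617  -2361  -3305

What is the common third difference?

-24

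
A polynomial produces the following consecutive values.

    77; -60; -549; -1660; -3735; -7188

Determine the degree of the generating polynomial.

4

-137, -489, -1111, -2075, -3453
-352, -622, -964, -1378
-270, -342, -414
-72, -72
The fourth differences are constant, so the polynomial has degree 4.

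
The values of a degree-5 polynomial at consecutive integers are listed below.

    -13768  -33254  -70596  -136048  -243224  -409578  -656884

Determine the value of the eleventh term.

First differences: -19486, -37342, -65452, -107176, -166354, -247306
Second differences: -17856, -28110, -41724, -59178, -80952
Third differences: -10254, -13614, -17454, -21774
Fourth differences: -3360, -3840, -4320
Fifth differences: -480, -480
Fifth differences constant at -480.
-4320 − 480 = -4800;  -21774 − 4800 = -26574;  -80952 − 26574 = -107526;  -247306 − 107526 = -354832;  -656884 − 354832 = -1011716
-4800 − 480 = -5280;  -26574 − 5280 = -31854;  -107526 − 31854 = -139380;  -354832 − 139380 = -494212;  -1011716 − 494212 = -1505928
-5280 − 480 = -5760;  -31854 − 5760 = -37614;  -139380 − 37614 = -176994;  -494212 − 176994 = -671206;  -1505928 − 671206 = -2177134
-5760 − 480 = -6240;  -37614 − 6240 = -43854;  -176994 − 43854 = -220848;  -671206 − 220848 = -892054;  -2177134 − 892054 = -3069188

-3069188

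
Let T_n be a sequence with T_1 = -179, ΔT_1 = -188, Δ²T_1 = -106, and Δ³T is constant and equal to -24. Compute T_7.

Build the table forward from the leading diagonal:
Third differences: -24  -24  -24  -24  -24  -24  -24
Second differences: -106  -130  -154  -178  -202  -226  -250
First differences: -188  -294  -424  -578  -756  -958  -1184
T: -179  -367  -661  -1085  -1663  -2419  -3377

-3377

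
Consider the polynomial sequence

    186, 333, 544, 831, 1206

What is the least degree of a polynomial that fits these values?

3

Δ: 147, 211, 287, 375
Δ²: 64, 76, 88
Δ³: 12, 12
The third differences are constant, so the polynomial has degree 3.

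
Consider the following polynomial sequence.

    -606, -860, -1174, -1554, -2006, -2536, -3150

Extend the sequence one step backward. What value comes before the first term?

-254  -314  -380  -452  -530  -614
-60  -66  -72  -78  -84
-6  -6  -6  -6
The third differences are constant at -6.
Work back: -60 + 6 = -54;  -254 + 54 = -200;  -606 + 200 = -406

-406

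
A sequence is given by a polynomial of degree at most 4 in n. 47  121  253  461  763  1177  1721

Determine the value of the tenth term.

4313

First differences: 74, 132, 208, 302, 414, 544
Second differences: 58, 76, 94, 112, 130
Third differences: 18, 18, 18, 18
The third differences are constant (18).
130 + 18 = 148;  544 + 148 = 692;  1721 + 692 = 2413
148 + 18 = 166;  692 + 166 = 858;  2413 + 858 = 3271
166 + 18 = 184;  858 + 184 = 1042;  3271 + 1042 = 4313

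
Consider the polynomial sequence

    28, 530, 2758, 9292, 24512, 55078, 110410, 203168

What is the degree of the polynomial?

5

502, 2228, 6534, 15220, 30566, 55332, 92758
1726, 4306, 8686, 15346, 24766, 37426
2580, 4380, 6660, 9420, 12660
1800, 2280, 2760, 3240
480, 480, 480
The fifth differences are constant, so the polynomial has degree 5.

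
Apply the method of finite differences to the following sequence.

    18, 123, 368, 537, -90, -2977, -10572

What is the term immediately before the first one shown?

First differences: 105, 245, 169, -627, -2887, -7595
Second differences: 140, -76, -796, -2260, -4708
Third differences: -216, -720, -1464, -2448
Fourth differences: -504, -744, -984
Fifth differences: -240, -240
The fifth differences are constant at -240.
Work back: -504 + 240 = -264;  -216 + 264 = 48;  140 − 48 = 92;  105 − 92 = 13;  18 − 13 = 5

5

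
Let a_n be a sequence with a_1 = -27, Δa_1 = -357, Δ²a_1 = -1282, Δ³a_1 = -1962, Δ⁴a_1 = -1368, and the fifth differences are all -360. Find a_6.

Build the table forward from the leading diagonal:
Δ⁵: -360, -360, -360, -360, -360, -360
Δ⁴: -1368, -1728, -2088, -2448, -2808, -3168
Δ³: -1962, -3330, -5058, -7146, -9594, -12402
Δ²: -1282, -3244, -6574, -11632, -18778, -28372
Δ: -357, -1639, -4883, -11457, -23089, -41867
a: -27, -384, -2023, -6906, -18363, -41452

-41452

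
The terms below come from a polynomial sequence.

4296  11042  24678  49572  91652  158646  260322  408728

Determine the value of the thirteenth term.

Δ: 6746  13636  24894  42080  66994  101676  148406
Δ²: 6890  11258  17186  24914  34682  46730
Δ³: 4368  5928  7728  9768  12048
Δ⁴: 1560  1800  2040  2280
Δ⁵: 240  240  240
Constant fifth difference = 240, so extend:
2280 + 240 = 2520;  12048 + 2520 = 14568;  46730 + 14568 = 61298;  148406 + 61298 = 209704;  408728 + 209704 = 618432
2520 + 240 = 2760;  14568 + 2760 = 17328;  61298 + 17328 = 78626;  209704 + 78626 = 288330;  618432 + 288330 = 906762
2760 + 240 = 3000;  17328 + 3000 = 20328;  78626 + 20328 = 98954;  288330 + 98954 = 387284;  906762 + 387284 = 1294046
3000 + 240 = 3240;  20328 + 3240 = 23568;  98954 + 23568 = 122522;  387284 + 122522 = 509806;  1294046 + 509806 = 1803852
3240 + 240 = 3480;  23568 + 3480 = 27048;  122522 + 27048 = 149570;  509806 + 149570 = 659376;  1803852 + 659376 = 2463228

2463228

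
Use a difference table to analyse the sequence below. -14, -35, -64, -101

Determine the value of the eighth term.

D1: -21, -29, -37
D2: -8, -8
Constant second difference = -8, so extend:
-37 − 8 = -45;  -101 − 45 = -146
-45 − 8 = -53;  -146 − 53 = -199
-53 − 8 = -61;  -199 − 61 = -260
-61 − 8 = -69;  -260 − 69 = -329

-329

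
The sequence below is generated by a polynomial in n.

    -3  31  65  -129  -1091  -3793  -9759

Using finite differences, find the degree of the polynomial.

First differences: 34, 34, -194, -962, -2702, -5966
Second differences: 0, -228, -768, -1740, -3264
Third differences: -228, -540, -972, -1524
Fourth differences: -312, -432, -552
Fifth differences: -120, -120
The fifth differences are constant, so the polynomial has degree 5.

5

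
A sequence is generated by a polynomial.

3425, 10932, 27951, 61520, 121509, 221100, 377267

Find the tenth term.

7507, 17019, 33569, 59989, 99591, 156167
9512, 16550, 26420, 39602, 56576
7038, 9870, 13182, 16974
2832, 3312, 3792
480, 480
Constant fifth difference = 480, so extend:
3792 + 480 = 4272;  16974 + 4272 = 21246;  56576 + 21246 = 77822;  156167 + 77822 = 233989;  377267 + 233989 = 611256
4272 + 480 = 4752;  21246 + 4752 = 25998;  77822 + 25998 = 103820;  233989 + 103820 = 337809;  611256 + 337809 = 949065
4752 + 480 = 5232;  25998 + 5232 = 31230;  103820 + 31230 = 135050;  337809 + 135050 = 472859;  949065 + 472859 = 1421924

1421924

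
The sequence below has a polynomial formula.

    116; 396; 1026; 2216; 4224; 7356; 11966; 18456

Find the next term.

280 , 630 , 1190 , 2008 , 3132 , 4610 , 6490
350 , 560 , 818 , 1124 , 1478 , 1880
210 , 258 , 306 , 354 , 402
48 , 48 , 48 , 48
The fourth differences are constant (48).
402 + 48 = 450;  1880 + 450 = 2330;  6490 + 2330 = 8820;  18456 + 8820 = 27276

27276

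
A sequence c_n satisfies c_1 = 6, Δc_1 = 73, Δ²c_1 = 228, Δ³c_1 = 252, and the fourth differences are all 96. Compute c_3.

Build the table forward from the leading diagonal:
D4: 96, 96, 96
D3: 252, 348, 444
D2: 228, 480, 828
D1: 73, 301, 781
c: 6, 79, 380

380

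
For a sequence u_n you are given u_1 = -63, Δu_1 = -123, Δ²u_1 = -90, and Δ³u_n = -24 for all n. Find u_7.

-2631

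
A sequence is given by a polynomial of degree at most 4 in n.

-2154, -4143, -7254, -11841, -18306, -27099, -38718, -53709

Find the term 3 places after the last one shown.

-125094

Δ: -1989 , -3111 , -4587 , -6465 , -8793 , -11619 , -14991
Δ²: -1122 , -1476 , -1878 , -2328 , -2826 , -3372
Δ³: -354 , -402 , -450 , -498 , -546
Δ⁴: -48 , -48 , -48 , -48
Fourth differences constant at -48.
-546 − 48 = -594;  -3372 − 594 = -3966;  -14991 − 3966 = -18957;  -53709 − 18957 = -72666
-594 − 48 = -642;  -3966 − 642 = -4608;  -18957 − 4608 = -23565;  -72666 − 23565 = -96231
-642 − 48 = -690;  -4608 − 690 = -5298;  -23565 − 5298 = -28863;  -96231 − 28863 = -125094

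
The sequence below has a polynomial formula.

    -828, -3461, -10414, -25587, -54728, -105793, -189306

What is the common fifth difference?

-360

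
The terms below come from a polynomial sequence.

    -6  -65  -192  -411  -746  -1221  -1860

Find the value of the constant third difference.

-24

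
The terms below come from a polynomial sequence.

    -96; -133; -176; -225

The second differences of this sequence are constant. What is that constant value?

Δ: -37, -43, -49
Δ²: -6, -6

-6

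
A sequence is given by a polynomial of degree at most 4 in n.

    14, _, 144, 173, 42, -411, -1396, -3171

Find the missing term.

69

Using the last 6 terms:
29  -131  -453  -985  -1775
-160  -322  -532  -790
-162  -210  -258
-48  -48
Constant fourth difference = -48.
Extend backward: -162 + 48 = -114;  -160 + 114 = -46;  29 + 46 = 75;  144 − 75 = 69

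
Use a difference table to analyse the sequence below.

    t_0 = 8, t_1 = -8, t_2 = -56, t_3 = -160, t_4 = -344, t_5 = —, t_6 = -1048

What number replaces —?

Using the first 5 terms:
First differences: -16, -48, -104, -184
Second differences: -32, -56, -80
Third differences: -24, -24
Constant third difference = -24.
Extend forward: -80 − 24 = -104;  -184 − 104 = -288;  -344 − 288 = -632

-632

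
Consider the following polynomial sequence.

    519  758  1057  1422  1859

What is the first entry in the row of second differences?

60

Δ: 239, 299, 365, 437
Δ²: 60, 66, 72
Δ³: 6, 6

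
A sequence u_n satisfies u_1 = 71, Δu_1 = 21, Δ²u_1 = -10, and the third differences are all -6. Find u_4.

98

Build the table forward from the leading diagonal:
D3: -6  -6  -6  -6
D2: -10  -16  -22  -28
D1: 21  11  -5  -27
u: 71  92  103  98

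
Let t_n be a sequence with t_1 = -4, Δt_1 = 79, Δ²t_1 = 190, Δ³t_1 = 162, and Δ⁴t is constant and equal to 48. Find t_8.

Build the table forward from the leading diagonal:
D4: 48  48  48  48  48  48  48  48
D3: 162  210  258  306  354  402  450  498
D2: 190  352  562  820  1126  1480  1882  2332
D1: 79  269  621  1183  2003  3129  4609  6491
t: -4  75  344  965  2148  4151  7280  11889

11889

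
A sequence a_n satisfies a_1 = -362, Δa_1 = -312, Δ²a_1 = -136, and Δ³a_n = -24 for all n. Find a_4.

-1730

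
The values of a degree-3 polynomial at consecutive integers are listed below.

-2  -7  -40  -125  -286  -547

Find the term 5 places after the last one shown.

-4192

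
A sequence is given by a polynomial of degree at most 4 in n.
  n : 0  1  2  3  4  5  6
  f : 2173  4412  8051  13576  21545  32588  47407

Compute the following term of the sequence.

66776

Δ: 2239 , 3639 , 5525 , 7969 , 11043 , 14819
Δ²: 1400 , 1886 , 2444 , 3074 , 3776
Δ³: 486 , 558 , 630 , 702
Δ⁴: 72 , 72 , 72
Fourth differences constant at 72.
702 + 72 = 774;  3776 + 774 = 4550;  14819 + 4550 = 19369;  47407 + 19369 = 66776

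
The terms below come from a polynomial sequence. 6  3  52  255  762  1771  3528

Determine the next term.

6327

-3 , 49 , 203 , 507 , 1009 , 1757
52 , 154 , 304 , 502 , 748
102 , 150 , 198 , 246
48 , 48 , 48
Constant fourth difference = 48, so extend:
246 + 48 = 294;  748 + 294 = 1042;  1757 + 1042 = 2799;  3528 + 2799 = 6327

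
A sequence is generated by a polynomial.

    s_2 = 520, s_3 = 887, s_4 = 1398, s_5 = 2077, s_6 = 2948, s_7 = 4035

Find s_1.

273

Δ: 367  511  679  871  1087
Δ²: 144  168  192  216
Δ³: 24  24  24
The third differences are constant at 24.
Work back: 144 − 24 = 120;  367 − 120 = 247;  520 − 247 = 273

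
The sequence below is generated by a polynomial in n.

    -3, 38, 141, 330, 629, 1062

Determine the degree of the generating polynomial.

3

D1: 41, 103, 189, 299, 433
D2: 62, 86, 110, 134
D3: 24, 24, 24
The third differences are constant, so the polynomial has degree 3.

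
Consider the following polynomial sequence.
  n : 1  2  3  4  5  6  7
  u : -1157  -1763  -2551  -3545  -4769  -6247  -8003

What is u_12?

-21793

-606  -788  -994  -1224  -1478  -1756
-182  -206  -230  -254  -278
-24  -24  -24  -24
Constant third difference = -24, so extend:
-278 − 24 = -302;  -1756 − 302 = -2058;  -8003 − 2058 = -10061
-302 − 24 = -326;  -2058 − 326 = -2384;  -10061 − 2384 = -12445
-326 − 24 = -350;  -2384 − 350 = -2734;  -12445 − 2734 = -15179
-350 − 24 = -374;  -2734 − 374 = -3108;  -15179 − 3108 = -18287
-374 − 24 = -398;  -3108 − 398 = -3506;  -18287 − 3506 = -21793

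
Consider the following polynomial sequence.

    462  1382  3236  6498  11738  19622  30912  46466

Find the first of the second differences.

934

D1: 920, 1854, 3262, 5240, 7884, 11290, 15554
D2: 934, 1408, 1978, 2644, 3406, 4264
D3: 474, 570, 666, 762, 858
D4: 96, 96, 96, 96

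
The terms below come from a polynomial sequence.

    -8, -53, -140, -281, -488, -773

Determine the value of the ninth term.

-2216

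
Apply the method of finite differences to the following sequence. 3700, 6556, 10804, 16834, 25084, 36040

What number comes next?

50236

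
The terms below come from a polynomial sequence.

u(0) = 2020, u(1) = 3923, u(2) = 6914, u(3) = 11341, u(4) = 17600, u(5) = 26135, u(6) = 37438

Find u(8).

70556

First differences: 1903, 2991, 4427, 6259, 8535, 11303
Second differences: 1088, 1436, 1832, 2276, 2768
Third differences: 348, 396, 444, 492
Fourth differences: 48, 48, 48
The fourth differences are constant (48).
492 + 48 = 540;  2768 + 540 = 3308;  11303 + 3308 = 14611;  37438 + 14611 = 52049
540 + 48 = 588;  3308 + 588 = 3896;  14611 + 3896 = 18507;  52049 + 18507 = 70556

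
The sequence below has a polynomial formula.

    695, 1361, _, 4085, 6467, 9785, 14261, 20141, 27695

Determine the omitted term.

2441

Using the last 6 terms:
D1: 2382  3318  4476  5880  7554
D2: 936  1158  1404  1674
D3: 222  246  270
D4: 24  24
Constant fourth difference = 24.
Extend backward: 222 − 24 = 198;  936 − 198 = 738;  2382 − 738 = 1644;  4085 − 1644 = 2441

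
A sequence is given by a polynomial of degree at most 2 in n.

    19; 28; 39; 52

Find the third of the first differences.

13

First differences: 9, 11, 13
Second differences: 2, 2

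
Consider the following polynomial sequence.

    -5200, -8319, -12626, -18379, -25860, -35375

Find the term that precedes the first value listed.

-3035

-3119  -4307  -5753  -7481  -9515
-1188  -1446  -1728  -2034
-258  -282  -306
-24  -24
The fourth differences are constant at -24.
Work back: -258 + 24 = -234;  -1188 + 234 = -954;  -3119 + 954 = -2165;  -5200 + 2165 = -3035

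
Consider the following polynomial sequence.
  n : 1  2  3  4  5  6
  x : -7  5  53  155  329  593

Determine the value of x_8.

First differences: 12, 48, 102, 174, 264
Second differences: 36, 54, 72, 90
Third differences: 18, 18, 18
The third differences are constant (18).
90 + 18 = 108;  264 + 108 = 372;  593 + 372 = 965
108 + 18 = 126;  372 + 126 = 498;  965 + 498 = 1463

1463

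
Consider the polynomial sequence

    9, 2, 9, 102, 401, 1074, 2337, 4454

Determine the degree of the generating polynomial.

4

Δ: -7, 7, 93, 299, 673, 1263, 2117
Δ²: 14, 86, 206, 374, 590, 854
Δ³: 72, 120, 168, 216, 264
Δ⁴: 48, 48, 48, 48
The fourth differences are constant, so the polynomial has degree 4.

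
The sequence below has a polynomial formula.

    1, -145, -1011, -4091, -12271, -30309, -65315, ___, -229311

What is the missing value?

Using the first 7 terms:
D1: -146  -866  -3080  -8180  -18038  -35006
D2: -720  -2214  -5100  -9858  -16968
D3: -1494  -2886  -4758  -7110
D4: -1392  -1872  -2352
D5: -480  -480
Constant fifth difference = -480.
Extend forward: -2352 − 480 = -2832;  -7110 − 2832 = -9942;  -16968 − 9942 = -26910;  -35006 − 26910 = -61916;  -65315 − 61916 = -127231

-127231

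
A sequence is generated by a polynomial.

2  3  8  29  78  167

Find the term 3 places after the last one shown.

D1: 1  5  21  49  89
D2: 4  16  28  40
D3: 12  12  12
Third differences constant at 12.
40 + 12 = 52;  89 + 52 = 141;  167 + 141 = 308
52 + 12 = 64;  141 + 64 = 205;  308 + 205 = 513
64 + 12 = 76;  205 + 76 = 281;  513 + 281 = 794

794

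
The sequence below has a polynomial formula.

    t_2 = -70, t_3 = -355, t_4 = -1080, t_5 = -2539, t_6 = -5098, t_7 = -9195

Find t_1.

-3

First differences: -285, -725, -1459, -2559, -4097
Second differences: -440, -734, -1100, -1538
Third differences: -294, -366, -438
Fourth differences: -72, -72
The fourth differences are constant at -72.
Work back: -294 + 72 = -222;  -440 + 222 = -218;  -285 + 218 = -67;  -70 + 67 = -3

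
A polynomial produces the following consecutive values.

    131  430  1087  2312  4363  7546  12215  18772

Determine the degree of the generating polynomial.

Δ: 299, 657, 1225, 2051, 3183, 4669, 6557
Δ²: 358, 568, 826, 1132, 1486, 1888
Δ³: 210, 258, 306, 354, 402
Δ⁴: 48, 48, 48, 48
The fourth differences are constant, so the polynomial has degree 4.

4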